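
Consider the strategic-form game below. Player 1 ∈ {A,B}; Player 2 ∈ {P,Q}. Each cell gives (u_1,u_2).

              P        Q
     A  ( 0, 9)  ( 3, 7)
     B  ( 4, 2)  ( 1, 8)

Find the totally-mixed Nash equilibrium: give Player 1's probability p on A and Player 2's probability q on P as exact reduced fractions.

P1 indiff ⇒ q·0+(1-q)·3 = q·4+(1-q)·1 ⇒ q(-4) = (1-q)(-2) ⇒ q = 1/3
P2 indiff ⇒ p·9+(1-p)·2 = p·7+(1-p)·8 ⇒ p(2) = (1-p)(6) ⇒ p = 3/4

P1 mixes 3/4 on A; P2 mixes 1/3 on P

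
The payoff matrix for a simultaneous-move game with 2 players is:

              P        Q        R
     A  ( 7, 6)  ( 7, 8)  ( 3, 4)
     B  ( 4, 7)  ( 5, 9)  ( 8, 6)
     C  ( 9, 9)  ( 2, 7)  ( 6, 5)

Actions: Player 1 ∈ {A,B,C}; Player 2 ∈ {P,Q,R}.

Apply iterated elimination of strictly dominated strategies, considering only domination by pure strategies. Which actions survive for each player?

P2 drop R (P beats it: A:6>4 B:7>6 C:9>5)
P1 drop B (A beats it: P:7>4 Q:7>5)
P1→{A,C} P2→{P,Q}

Remaining: P1:{A,C} P2:{P,Q}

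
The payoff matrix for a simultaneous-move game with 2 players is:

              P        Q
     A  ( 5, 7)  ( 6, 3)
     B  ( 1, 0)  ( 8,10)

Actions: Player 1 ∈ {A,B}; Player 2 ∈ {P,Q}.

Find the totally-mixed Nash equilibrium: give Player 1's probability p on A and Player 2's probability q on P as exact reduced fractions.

P1 indiff ⇒ q·5+(1-q)·6 = q·1+(1-q)·8 ⇒ q(4) = (1-q)(2) ⇒ q = 1/3
P2 indiff ⇒ p·7+(1-p)·0 = p·3+(1-p)·10 ⇒ p(4) = (1-p)(10) ⇒ p = 5/7

(p,q) = (5/7, 1/3)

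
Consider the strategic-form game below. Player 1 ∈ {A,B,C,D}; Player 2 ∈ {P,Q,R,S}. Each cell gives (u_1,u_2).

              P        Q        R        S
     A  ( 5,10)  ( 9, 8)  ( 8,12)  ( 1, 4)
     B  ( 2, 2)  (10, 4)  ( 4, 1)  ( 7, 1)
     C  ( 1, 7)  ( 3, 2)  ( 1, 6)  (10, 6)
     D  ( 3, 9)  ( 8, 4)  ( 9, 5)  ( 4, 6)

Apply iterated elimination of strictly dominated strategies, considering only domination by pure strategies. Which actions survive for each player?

Survivors P1:{A,B,D} P2:{P,Q,R}

P2 drop S (P beats it: A:10>4 B:2>1 C:7>6 D:9>6)
P1 drop C (A beats it: P:5>1 Q:9>3 R:8>1)
P1→{A,B,D} P2→{P,Q,R}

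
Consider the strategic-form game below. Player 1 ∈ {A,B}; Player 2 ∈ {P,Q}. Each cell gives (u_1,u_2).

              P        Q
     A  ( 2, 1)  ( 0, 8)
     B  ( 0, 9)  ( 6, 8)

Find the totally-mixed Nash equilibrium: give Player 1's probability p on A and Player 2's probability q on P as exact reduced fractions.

P1 mixes 1/8 on A; P2 mixes 3/4 on P

P1 indiff ⇒ q·2+(1-q)·0 = q·0+(1-q)·6 ⇒ q(2) = (1-q)(6) ⇒ q = 3/4
P2 indiff ⇒ p·1+(1-p)·9 = p·8+(1-p)·8 ⇒ p(-7) = (1-p)(-1) ⇒ p = 1/8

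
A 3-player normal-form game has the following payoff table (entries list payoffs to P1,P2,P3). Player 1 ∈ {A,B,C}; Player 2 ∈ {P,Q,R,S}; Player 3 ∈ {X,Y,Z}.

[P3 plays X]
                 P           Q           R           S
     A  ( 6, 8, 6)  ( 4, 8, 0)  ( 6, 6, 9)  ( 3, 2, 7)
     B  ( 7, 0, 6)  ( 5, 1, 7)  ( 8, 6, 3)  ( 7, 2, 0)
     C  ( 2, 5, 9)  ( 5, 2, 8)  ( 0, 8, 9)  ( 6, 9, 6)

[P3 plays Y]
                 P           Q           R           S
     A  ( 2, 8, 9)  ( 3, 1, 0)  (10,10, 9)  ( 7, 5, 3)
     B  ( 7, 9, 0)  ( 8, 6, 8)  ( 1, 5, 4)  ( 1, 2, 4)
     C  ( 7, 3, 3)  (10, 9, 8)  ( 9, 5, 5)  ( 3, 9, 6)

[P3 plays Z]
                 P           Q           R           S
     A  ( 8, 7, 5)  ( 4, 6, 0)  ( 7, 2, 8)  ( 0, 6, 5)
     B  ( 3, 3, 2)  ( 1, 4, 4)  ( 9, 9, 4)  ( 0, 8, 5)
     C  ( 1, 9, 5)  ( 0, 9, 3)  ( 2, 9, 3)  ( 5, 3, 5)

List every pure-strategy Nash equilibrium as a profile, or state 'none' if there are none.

Nash profiles: (A,R,Y), (B,R,Z), (C,Q,Y)

(A,P,X): not NE [P1→B gives 7>6; P3→Y gives 9>6]
(A,P,Y): not NE [P1→C gives 7>2; P2→R gives 10>8]
(A,P,Z): not NE [P3→Y gives 9>5]
(A,Q,X): not NE [P1→C gives 5>4]
(A,Q,Y): not NE [P1→C gives 10>3; P2→R gives 10>1]
(A,Q,Z): not NE [P2→P gives 7>6]
(A,R,X): not NE [P1→B gives 8>6; P2→Q gives 8>6]
(A,R,Y): NE
(A,R,Z): not NE [P1→B gives 9>7; P2→P gives 7>2; P3→Y gives 9>8]
(A,S,X): not NE [P1→B gives 7>3; P2→Q gives 8>2]
(A,S,Y): not NE [P2→R gives 10>5; P3→X gives 7>3]
(A,S,Z): not NE [P1→C gives 5>0; P2→P gives 7>6; P3→X gives 7>5]
(B,P,X): not NE [P2→R gives 6>0]
(B,P,Y): not NE [P3→X gives 6>0]
(B,P,Z): not NE [P1→A gives 8>3; P2→R gives 9>3; P3→X gives 6>2]
(B,Q,X): not NE [P2→R gives 6>1; P3→Y gives 8>7]
(B,Q,Y): not NE [P1→C gives 10>8; P2→P gives 9>6]
(B,Q,Z): not NE [P1→A gives 4>1; P2→R gives 9>4; P3→Y gives 8>4]
(B,R,X): not NE [P3→Z gives 4>3]
(B,R,Y): not NE [P1→A gives 10>1; P2→P gives 9>5]
(B,R,Z): NE
(B,S,X): not NE [P2→R gives 6>2; P3→Z gives 5>0]
(B,S,Y): not NE [P1→A gives 7>1; P2→P gives 9>2; P3→Z gives 5>4]
(B,S,Z): not NE [P1→C gives 5>0; P2→R gives 9>8]
(C,P,X): not NE [P1→B gives 7>2; P2→S gives 9>5]
(C,P,Y): not NE [P2→S gives 9>3; P3→X gives 9>3]
(C,P,Z): not NE [P1→A gives 8>1; P3→X gives 9>5]
(C,Q,X): not NE [P2→S gives 9>2]
(C,Q,Y): NE
(C,Q,Z): not NE [P1→A gives 4>0; P3→Y gives 8>3]
(C,R,X): not NE [P1→B gives 8>0; P2→S gives 9>8]
(C,R,Y): not NE [P1→A gives 10>9; P2→S gives 9>5; P3→X gives 9>5]
(C,R,Z): not NE [P1→B gives 9>2; P3→X gives 9>3]
(C,S,X): not NE [P1→B gives 7>6]
(C,S,Y): not NE [P1→A gives 7>3]
(C,S,Z): not NE [P2→R gives 9>3; P3→Y gives 6>5]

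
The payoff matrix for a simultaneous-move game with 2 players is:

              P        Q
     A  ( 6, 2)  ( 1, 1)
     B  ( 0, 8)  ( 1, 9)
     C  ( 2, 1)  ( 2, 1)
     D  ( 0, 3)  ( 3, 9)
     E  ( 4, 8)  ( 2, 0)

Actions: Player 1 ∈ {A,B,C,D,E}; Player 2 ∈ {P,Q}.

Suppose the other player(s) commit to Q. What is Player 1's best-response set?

P1 best: {D}

u_1(A vs Q) = 1
u_1(B vs Q) = 1
u_1(C vs Q) = 2
u_1(D vs Q) = 3
u_1(E vs Q) = 2
max payoff 3 at {D}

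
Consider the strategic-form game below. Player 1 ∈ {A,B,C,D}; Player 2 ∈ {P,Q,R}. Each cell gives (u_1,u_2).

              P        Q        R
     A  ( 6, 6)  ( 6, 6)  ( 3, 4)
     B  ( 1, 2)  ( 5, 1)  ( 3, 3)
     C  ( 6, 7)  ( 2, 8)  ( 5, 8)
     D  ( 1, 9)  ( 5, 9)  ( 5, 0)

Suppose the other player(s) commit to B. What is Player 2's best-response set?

u_2(P vs B) = 2
u_2(Q vs B) = 1
u_2(R vs B) = 3
max payoff 3 at {R}

P2 best: {R}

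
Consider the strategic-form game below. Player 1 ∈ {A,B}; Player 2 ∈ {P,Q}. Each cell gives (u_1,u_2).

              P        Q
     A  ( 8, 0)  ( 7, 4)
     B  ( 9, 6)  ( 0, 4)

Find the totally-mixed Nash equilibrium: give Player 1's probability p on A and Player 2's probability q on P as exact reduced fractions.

P1 mixes 1/3 on A; P2 mixes 7/8 on P

P1 indiff ⇒ q·8+(1-q)·7 = q·9+(1-q)·0 ⇒ q(-1) = (1-q)(-7) ⇒ q = 7/8
P2 indiff ⇒ p·0+(1-p)·6 = p·4+(1-p)·4 ⇒ p(-4) = (1-p)(-2) ⇒ p = 1/3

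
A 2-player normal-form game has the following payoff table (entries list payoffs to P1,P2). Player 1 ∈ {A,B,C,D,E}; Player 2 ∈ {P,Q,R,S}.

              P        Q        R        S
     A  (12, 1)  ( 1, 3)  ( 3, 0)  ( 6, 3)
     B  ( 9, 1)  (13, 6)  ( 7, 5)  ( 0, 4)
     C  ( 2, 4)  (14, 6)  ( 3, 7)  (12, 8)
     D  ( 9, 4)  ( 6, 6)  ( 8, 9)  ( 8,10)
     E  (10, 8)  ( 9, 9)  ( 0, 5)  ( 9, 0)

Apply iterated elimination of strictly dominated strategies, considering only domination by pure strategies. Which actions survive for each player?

P2 drop P (Q beats it: A:3>1 B:6>1 C:6>4 D:6>4 E:9>8)
P1 drop A (D beats it: Q:6>1 R:8>3 S:8>6)
P1 drop E (C beats it: Q:14>9 R:3>0 S:12>9)
P1→{B,C,D} P2→{Q,R,S}

IESDS → P1:{B,C,D} P2:{Q,R,S}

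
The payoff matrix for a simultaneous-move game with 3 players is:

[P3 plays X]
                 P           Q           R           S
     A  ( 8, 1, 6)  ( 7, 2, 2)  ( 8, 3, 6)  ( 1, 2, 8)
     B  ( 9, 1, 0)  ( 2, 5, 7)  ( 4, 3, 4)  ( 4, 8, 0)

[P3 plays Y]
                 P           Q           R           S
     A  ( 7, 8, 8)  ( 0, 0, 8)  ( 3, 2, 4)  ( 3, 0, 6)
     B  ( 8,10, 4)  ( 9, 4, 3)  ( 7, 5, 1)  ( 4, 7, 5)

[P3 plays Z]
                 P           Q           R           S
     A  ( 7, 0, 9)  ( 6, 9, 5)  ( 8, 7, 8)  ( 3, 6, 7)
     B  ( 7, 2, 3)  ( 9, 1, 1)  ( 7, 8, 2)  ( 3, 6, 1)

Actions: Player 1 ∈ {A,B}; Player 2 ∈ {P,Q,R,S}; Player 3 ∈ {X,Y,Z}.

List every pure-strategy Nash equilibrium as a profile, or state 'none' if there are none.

PSNE = {(B,P,Y)}

(A,P,X): not NE [P1→B gives 9>8; P2→R gives 3>1; P3→Z gives 9>6]
(A,P,Y): not NE [P1→B gives 8>7; P3→Z gives 9>8]
(A,P,Z): not NE [P2→Q gives 9>0]
(A,Q,X): not NE [P2→R gives 3>2; P3→Y gives 8>2]
(A,Q,Y): not NE [P1→B gives 9>0; P2→P gives 8>0]
(A,Q,Z): not NE [P1→B gives 9>6; P3→Y gives 8>5]
(A,R,X): not NE [P3→Z gives 8>6]
(A,R,Y): not NE [P1→B gives 7>3; P2→P gives 8>2; P3→Z gives 8>4]
(A,R,Z): not NE [P2→Q gives 9>7]
(A,S,X): not NE [P1→B gives 4>1; P2→R gives 3>2]
(A,S,Y): not NE [P1→B gives 4>3; P2→P gives 8>0; P3→X gives 8>6]
(A,S,Z): not NE [P2→Q gives 9>6; P3→X gives 8>7]
(B,P,X): not NE [P2→S gives 8>1; P3→Y gives 4>0]
(B,P,Y): NE
(B,P,Z): not NE [P2→R gives 8>2; P3→Y gives 4>3]
(B,Q,X): not NE [P1→A gives 7>2; P2→S gives 8>5]
(B,Q,Y): not NE [P2→P gives 10>4; P3→X gives 7>3]
(B,Q,Z): not NE [P2→R gives 8>1; P3→X gives 7>1]
(B,R,X): not NE [P1→A gives 8>4; P2→S gives 8>3]
(B,R,Y): not NE [P2→P gives 10>5; P3→X gives 4>1]
(B,R,Z): not NE [P1→A gives 8>7; P3→X gives 4>2]
(B,S,X): not NE [P3→Y gives 5>0]
(B,S,Y): not NE [P2→P gives 10>7]
(B,S,Z): not NE [P2→R gives 8>6; P3→Y gives 5>1]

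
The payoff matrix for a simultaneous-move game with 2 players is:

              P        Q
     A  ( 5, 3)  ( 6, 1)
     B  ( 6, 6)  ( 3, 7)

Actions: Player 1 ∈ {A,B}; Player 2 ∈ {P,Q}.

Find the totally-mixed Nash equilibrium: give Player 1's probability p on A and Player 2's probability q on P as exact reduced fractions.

P1 indiff ⇒ q·5+(1-q)·6 = q·6+(1-q)·3 ⇒ q(-1) = (1-q)(-3) ⇒ q = 3/4
P2 indiff ⇒ p·3+(1-p)·6 = p·1+(1-p)·7 ⇒ p(2) = (1-p)(1) ⇒ p = 1/3

(p,q) = (1/3, 3/4)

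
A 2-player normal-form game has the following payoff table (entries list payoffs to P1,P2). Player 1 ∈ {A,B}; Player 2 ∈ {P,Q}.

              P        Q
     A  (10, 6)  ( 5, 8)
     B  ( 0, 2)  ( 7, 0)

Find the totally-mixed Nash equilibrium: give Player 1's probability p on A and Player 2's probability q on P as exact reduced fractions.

(p,q) = (1/2, 1/6)

P1 indiff ⇒ q·10+(1-q)·5 = q·0+(1-q)·7 ⇒ q(10) = (1-q)(2) ⇒ q = 1/6
P2 indiff ⇒ p·6+(1-p)·2 = p·8+(1-p)·0 ⇒ p(-2) = (1-p)(-2) ⇒ p = 1/2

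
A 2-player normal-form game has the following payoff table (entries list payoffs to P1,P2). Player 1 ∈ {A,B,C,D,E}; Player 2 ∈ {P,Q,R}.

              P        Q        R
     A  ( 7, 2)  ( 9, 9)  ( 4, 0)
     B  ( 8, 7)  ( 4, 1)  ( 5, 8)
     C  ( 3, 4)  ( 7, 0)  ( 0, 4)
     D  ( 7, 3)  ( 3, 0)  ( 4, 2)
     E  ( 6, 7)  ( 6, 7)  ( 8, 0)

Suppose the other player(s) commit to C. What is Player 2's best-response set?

argmax u_2 = {P,R}

u_2(P vs C) = 4
u_2(Q vs C) = 0
u_2(R vs C) = 4
max payoff 4 at {P,R}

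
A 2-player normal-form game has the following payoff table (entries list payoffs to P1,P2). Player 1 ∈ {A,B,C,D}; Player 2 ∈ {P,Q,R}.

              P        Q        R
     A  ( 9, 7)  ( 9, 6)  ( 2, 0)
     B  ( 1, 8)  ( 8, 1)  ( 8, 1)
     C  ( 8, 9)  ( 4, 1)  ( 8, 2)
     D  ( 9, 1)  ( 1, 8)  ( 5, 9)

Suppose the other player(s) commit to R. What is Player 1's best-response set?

BR_1 = {B,C}

u_1(A vs R) = 2
u_1(B vs R) = 8
u_1(C vs R) = 8
u_1(D vs R) = 5
max payoff 8 at {B,C}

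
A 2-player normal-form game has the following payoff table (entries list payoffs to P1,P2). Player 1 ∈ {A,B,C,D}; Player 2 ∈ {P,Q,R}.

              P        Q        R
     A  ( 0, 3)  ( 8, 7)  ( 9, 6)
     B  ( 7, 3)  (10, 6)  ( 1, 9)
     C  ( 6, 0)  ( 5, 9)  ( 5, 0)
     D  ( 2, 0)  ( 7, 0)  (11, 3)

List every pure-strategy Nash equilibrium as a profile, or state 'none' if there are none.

(A,P): not NE [P1→B gives 7>0; P2→Q gives 7>3]
(A,Q): not NE [P1→B gives 10>8]
(A,R): not NE [P1→D gives 11>9; P2→Q gives 7>6]
(B,P): not NE [P2→R gives 9>3]
(B,Q): not NE [P2→R gives 9>6]
(B,R): not NE [P1→D gives 11>1]
(C,P): not NE [P1→B gives 7>6; P2→Q gives 9>0]
(C,Q): not NE [P1→B gives 10>5]
(C,R): not NE [P1→D gives 11>5; P2→Q gives 9>0]
(D,P): not NE [P1→B gives 7>2; P2→R gives 3>0]
(D,Q): not NE [P1→B gives 10>7; P2→R gives 3>0]
(D,R): NE

NE set: (D,R)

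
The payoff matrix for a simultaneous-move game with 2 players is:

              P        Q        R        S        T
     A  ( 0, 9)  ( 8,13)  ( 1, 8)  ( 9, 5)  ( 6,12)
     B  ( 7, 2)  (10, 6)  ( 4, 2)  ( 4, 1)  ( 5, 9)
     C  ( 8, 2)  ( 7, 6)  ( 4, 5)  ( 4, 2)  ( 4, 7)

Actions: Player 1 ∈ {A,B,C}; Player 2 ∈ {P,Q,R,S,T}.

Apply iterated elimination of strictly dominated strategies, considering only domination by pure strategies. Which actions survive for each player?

Survivors P1:{A,B} P2:{Q,T}

P2 drop P (Q beats it: A:13>9 B:6>2 C:6>2)
P2 drop R (Q beats it: A:13>8 B:6>2 C:6>5)
P1 drop C (A beats it: Q:8>7 S:9>4 T:6>4)
P2 drop S (Q beats it: A:13>5 B:6>1)
P1→{A,B} P2→{Q,T}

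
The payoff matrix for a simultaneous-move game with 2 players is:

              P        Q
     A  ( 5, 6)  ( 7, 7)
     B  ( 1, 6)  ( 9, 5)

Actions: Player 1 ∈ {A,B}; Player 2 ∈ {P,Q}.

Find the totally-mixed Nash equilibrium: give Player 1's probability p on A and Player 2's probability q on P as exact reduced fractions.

(p,q) = (1/2, 1/3)

P1 indiff ⇒ q·5+(1-q)·7 = q·1+(1-q)·9 ⇒ q(4) = (1-q)(2) ⇒ q = 1/3
P2 indiff ⇒ p·6+(1-p)·6 = p·7+(1-p)·5 ⇒ p(-1) = (1-p)(-1) ⇒ p = 1/2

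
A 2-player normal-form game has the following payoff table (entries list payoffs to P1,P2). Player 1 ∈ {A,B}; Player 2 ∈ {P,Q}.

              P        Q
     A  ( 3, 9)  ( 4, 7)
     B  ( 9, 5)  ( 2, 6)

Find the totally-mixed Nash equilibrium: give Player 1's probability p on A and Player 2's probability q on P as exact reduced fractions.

P1 mixes 1/3 on A; P2 mixes 1/4 on P

P1 indiff ⇒ q·3+(1-q)·4 = q·9+(1-q)·2 ⇒ q(-6) = (1-q)(-2) ⇒ q = 1/4
P2 indiff ⇒ p·9+(1-p)·5 = p·7+(1-p)·6 ⇒ p(2) = (1-p)(1) ⇒ p = 1/3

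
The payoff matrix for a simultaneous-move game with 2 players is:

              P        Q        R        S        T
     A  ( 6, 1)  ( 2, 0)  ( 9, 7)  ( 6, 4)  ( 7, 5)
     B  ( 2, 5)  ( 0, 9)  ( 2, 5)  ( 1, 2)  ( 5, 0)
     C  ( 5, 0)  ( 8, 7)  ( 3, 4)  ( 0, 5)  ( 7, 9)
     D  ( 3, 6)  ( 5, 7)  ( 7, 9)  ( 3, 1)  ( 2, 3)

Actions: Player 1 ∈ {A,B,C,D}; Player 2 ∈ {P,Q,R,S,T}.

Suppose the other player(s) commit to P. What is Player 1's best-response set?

u_1(A vs P) = 6
u_1(B vs P) = 2
u_1(C vs P) = 5
u_1(D vs P) = 3
max payoff 6 at {A}

P1 best: {A}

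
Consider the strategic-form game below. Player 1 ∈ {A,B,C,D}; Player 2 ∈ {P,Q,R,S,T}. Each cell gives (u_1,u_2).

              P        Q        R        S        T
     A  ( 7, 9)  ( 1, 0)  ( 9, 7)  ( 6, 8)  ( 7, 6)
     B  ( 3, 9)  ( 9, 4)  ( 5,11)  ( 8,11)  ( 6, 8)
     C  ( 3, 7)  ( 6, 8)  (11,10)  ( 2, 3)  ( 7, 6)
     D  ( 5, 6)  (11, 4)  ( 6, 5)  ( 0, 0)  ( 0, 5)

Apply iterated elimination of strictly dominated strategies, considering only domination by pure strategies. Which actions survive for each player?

Remaining: P1:{A,B,C} P2:{P,R,S}

P2 drop Q (R beats it: A:7>0 B:11>4 C:10>8 D:5>4)
P1 drop D (A beats it: P:7>5 R:9>6 S:6>0 T:7>0)
P2 drop T (P beats it: A:9>6 B:9>8 C:7>6)
P1→{A,B,C} P2→{P,R,S}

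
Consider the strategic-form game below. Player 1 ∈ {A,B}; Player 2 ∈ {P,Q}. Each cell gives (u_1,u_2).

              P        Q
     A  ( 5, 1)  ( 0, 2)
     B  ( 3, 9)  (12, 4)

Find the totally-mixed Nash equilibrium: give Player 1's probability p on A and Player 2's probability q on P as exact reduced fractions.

P1 indiff ⇒ q·5+(1-q)·0 = q·3+(1-q)·12 ⇒ q(2) = (1-q)(12) ⇒ q = 6/7
P2 indiff ⇒ p·1+(1-p)·9 = p·2+(1-p)·4 ⇒ p(-1) = (1-p)(-5) ⇒ p = 5/6

p=5/6, q=6/7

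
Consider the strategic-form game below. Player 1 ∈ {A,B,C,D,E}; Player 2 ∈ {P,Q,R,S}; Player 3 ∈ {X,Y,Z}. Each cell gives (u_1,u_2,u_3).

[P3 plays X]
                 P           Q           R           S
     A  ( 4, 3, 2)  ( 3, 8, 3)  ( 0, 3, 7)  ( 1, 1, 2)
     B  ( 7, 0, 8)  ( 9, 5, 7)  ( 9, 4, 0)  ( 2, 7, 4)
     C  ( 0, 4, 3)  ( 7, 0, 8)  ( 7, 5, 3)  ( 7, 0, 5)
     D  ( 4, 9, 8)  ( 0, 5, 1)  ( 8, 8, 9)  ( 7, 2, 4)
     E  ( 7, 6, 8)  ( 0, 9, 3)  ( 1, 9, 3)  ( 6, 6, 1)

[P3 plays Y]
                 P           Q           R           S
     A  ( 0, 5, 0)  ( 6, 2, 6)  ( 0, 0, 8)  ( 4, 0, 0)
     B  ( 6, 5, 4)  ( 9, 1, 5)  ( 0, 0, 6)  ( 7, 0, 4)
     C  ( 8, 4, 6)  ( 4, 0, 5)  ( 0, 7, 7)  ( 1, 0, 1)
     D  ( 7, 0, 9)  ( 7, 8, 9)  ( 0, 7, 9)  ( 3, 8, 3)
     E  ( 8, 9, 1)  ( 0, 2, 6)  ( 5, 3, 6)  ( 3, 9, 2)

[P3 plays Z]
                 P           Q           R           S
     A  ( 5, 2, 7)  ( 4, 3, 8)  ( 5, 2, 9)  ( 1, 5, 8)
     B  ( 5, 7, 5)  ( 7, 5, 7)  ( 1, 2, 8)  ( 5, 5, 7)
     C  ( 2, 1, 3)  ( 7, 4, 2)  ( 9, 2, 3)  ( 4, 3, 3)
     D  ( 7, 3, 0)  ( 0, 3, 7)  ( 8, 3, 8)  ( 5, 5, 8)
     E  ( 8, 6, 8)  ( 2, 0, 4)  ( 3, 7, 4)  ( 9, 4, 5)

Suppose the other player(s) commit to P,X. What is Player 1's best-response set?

u_1(A vs P,X) = 4
u_1(B vs P,X) = 7
u_1(C vs P,X) = 0
u_1(D vs P,X) = 4
u_1(E vs P,X) = 7
max payoff 7 at {B,E}

argmax u_1 = {B,E}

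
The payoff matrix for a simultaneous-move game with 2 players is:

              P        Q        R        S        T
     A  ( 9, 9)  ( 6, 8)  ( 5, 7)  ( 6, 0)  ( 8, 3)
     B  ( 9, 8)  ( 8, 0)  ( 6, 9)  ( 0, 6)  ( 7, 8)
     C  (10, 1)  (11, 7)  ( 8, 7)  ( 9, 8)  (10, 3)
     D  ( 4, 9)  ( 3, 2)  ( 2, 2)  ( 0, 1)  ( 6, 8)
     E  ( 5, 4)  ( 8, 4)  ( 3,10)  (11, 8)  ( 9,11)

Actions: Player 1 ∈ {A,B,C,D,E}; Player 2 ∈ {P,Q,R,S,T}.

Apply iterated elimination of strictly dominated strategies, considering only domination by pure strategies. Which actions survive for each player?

IESDS → P1:{C,E} P2:{R,S,T}

P1 drop A (C beats it: P:10>9 Q:11>6 R:8>5 S:9>6 T:10>8)
P1 drop B (C beats it: P:10>9 Q:11>8 R:8>6 S:9>0 T:10>7)
P1 drop D (C beats it: P:10>4 Q:11>3 R:8>2 S:9>0 T:10>6)
P2 drop P (R beats it: C:7>1 E:10>4)
P2 drop Q (S beats it: C:8>7 E:8>4)
P1→{C,E} P2→{R,S,T}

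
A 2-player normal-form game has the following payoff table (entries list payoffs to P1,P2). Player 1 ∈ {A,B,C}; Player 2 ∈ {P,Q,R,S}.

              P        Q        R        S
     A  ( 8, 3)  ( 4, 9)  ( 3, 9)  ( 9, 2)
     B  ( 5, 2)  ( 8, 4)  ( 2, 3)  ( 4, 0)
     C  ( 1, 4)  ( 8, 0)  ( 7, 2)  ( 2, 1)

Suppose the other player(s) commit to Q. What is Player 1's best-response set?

P1 best: {B,C}

u_1(A vs Q) = 4
u_1(B vs Q) = 8
u_1(C vs Q) = 8
max payoff 8 at {B,C}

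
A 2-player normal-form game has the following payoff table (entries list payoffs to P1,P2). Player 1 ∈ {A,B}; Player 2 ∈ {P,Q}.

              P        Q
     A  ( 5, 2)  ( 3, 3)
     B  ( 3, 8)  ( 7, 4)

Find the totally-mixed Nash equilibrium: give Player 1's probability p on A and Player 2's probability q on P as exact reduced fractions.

p=4/5, q=2/3

P1 indiff ⇒ q·5+(1-q)·3 = q·3+(1-q)·7 ⇒ q(2) = (1-q)(4) ⇒ q = 2/3
P2 indiff ⇒ p·2+(1-p)·8 = p·3+(1-p)·4 ⇒ p(-1) = (1-p)(-4) ⇒ p = 4/5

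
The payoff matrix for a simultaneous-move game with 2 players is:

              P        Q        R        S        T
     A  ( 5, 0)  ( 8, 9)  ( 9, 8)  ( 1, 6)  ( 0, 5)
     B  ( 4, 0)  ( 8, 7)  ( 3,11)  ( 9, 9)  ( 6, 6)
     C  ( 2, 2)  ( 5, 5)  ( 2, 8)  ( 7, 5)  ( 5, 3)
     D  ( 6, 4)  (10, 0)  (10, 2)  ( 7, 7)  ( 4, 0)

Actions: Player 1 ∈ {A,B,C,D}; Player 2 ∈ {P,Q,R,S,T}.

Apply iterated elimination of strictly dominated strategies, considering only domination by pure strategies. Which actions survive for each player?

IESDS → P1:{B,D} P2:{R,S}

P1 drop A (D beats it: P:6>5 Q:10>8 R:10>9 S:7>1 T:4>0)
P1 drop C (B beats it: P:4>2 Q:8>5 R:3>2 S:9>7 T:6>5)
P2 drop P (S beats it: B:9>0 D:7>4)
P2 drop Q (R beats it: B:11>7 D:2>0)
P2 drop T (R beats it: B:11>6 D:2>0)
P1→{B,D} P2→{R,S}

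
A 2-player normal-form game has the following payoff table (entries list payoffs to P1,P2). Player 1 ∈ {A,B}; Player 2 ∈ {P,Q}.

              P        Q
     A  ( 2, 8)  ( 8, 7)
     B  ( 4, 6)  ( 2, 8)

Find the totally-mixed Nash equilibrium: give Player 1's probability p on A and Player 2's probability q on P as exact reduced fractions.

P1 indiff ⇒ q·2+(1-q)·8 = q·4+(1-q)·2 ⇒ q(-2) = (1-q)(-6) ⇒ q = 3/4
P2 indiff ⇒ p·8+(1-p)·6 = p·7+(1-p)·8 ⇒ p(1) = (1-p)(2) ⇒ p = 2/3

P1 mixes 2/3 on A; P2 mixes 3/4 on P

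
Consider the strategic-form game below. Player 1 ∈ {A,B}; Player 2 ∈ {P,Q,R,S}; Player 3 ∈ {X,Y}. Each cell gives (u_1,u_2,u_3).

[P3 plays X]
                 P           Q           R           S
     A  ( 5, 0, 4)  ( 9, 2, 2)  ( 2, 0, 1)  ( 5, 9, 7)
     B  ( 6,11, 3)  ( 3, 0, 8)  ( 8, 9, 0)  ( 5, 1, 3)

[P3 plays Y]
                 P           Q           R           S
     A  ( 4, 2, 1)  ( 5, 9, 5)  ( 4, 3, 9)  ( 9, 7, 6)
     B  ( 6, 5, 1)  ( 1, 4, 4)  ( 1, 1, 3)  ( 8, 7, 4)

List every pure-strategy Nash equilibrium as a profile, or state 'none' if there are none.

(A,P,X): not NE [P1→B gives 6>5; P2→S gives 9>0]
(A,P,Y): not NE [P1→B gives 6>4; P2→Q gives 9>2; P3→X gives 4>1]
(A,Q,X): not NE [P2→S gives 9>2; P3→Y gives 5>2]
(A,Q,Y): NE
(A,R,X): not NE [P1→B gives 8>2; P2→S gives 9>0; P3→Y gives 9>1]
(A,R,Y): not NE [P2→Q gives 9>3]
(A,S,X): NE
(A,S,Y): not NE [P2→Q gives 9>7; P3→X gives 7>6]
(B,P,X): NE
(B,P,Y): not NE [P2→S gives 7>5; P3→X gives 3>1]
(B,Q,X): not NE [P1→A gives 9>3; P2→P gives 11>0]
(B,Q,Y): not NE [P1→A gives 5>1; P2→S gives 7>4; P3→X gives 8>4]
(B,R,X): not NE [P2→P gives 11>9; P3→Y gives 3>0]
(B,R,Y): not NE [P1→A gives 4>1; P2→S gives 7>1]
(B,S,X): not NE [P2→P gives 11>1; P3→Y gives 4>3]
(B,S,Y): not NE [P1→A gives 9>8]

NE set: (A,Q,Y), (A,S,X), (B,P,X)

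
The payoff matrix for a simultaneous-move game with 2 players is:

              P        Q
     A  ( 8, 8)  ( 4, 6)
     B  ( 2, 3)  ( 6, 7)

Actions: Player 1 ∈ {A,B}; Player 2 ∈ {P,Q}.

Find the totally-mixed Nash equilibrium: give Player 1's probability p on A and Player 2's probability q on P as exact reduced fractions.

p=2/3, q=1/4

P1 indiff ⇒ q·8+(1-q)·4 = q·2+(1-q)·6 ⇒ q(6) = (1-q)(2) ⇒ q = 1/4
P2 indiff ⇒ p·8+(1-p)·3 = p·6+(1-p)·7 ⇒ p(2) = (1-p)(4) ⇒ p = 2/3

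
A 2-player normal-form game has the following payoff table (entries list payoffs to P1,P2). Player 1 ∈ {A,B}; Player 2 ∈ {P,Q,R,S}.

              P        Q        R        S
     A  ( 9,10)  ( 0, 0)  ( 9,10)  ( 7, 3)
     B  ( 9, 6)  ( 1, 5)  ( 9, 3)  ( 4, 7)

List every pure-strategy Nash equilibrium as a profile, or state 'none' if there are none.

PSNE = {(A,P), (A,R)}

(A,P): NE
(A,Q): not NE [P1→B gives 1>0; P2→R gives 10>0]
(A,R): NE
(A,S): not NE [P2→R gives 10>3]
(B,P): not NE [P2→S gives 7>6]
(B,Q): not NE [P2→S gives 7>5]
(B,R): not NE [P2→S gives 7>3]
(B,S): not NE [P1→A gives 7>4]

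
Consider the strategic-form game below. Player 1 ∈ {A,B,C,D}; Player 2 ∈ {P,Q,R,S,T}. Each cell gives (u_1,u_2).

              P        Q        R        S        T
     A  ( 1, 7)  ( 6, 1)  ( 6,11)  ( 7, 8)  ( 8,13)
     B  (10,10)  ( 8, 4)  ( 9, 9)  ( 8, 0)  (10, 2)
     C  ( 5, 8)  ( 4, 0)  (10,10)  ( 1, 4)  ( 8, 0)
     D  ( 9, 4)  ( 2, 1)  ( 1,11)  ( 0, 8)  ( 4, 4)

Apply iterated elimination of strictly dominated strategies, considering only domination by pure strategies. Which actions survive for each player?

IESDS → P1:{B,C} P2:{P,R}

P1 drop A (B beats it: P:10>1 Q:8>6 R:9>6 S:8>7 T:10>8)
P1 drop D (B beats it: P:10>9 Q:8>2 R:9>1 S:8>0 T:10>4)
P2 drop Q (P beats it: B:10>4 C:8>0)
P2 drop S (P beats it: B:10>0 C:8>4)
P2 drop T (P beats it: B:10>2 C:8>0)
P1→{B,C} P2→{P,R}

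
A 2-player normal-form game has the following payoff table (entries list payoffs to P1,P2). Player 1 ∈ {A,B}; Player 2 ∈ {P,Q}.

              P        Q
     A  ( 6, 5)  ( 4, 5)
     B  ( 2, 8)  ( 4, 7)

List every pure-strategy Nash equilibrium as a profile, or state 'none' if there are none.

NE set: (A,P), (A,Q)

(A,P): NE
(A,Q): NE
(B,P): not NE [P1→A gives 6>2]
(B,Q): not NE [P2→P gives 8>7]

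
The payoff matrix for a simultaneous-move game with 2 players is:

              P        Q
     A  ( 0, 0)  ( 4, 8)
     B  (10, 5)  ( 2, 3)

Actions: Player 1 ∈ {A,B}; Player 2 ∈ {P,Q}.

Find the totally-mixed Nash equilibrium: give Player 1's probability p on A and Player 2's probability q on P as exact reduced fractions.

(p,q) = (1/5, 1/6)

P1 indiff ⇒ q·0+(1-q)·4 = q·10+(1-q)·2 ⇒ q(-10) = (1-q)(-2) ⇒ q = 1/6
P2 indiff ⇒ p·0+(1-p)·5 = p·8+(1-p)·3 ⇒ p(-8) = (1-p)(-2) ⇒ p = 1/5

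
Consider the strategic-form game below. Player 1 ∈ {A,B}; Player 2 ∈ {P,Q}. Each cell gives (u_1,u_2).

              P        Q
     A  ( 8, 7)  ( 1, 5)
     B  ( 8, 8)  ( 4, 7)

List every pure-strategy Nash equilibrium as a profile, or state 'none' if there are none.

(A,P): NE
(A,Q): not NE [P1→B gives 4>1; P2→P gives 7>5]
(B,P): NE
(B,Q): not NE [P2→P gives 8>7]

Nash profiles: (A,P), (B,P)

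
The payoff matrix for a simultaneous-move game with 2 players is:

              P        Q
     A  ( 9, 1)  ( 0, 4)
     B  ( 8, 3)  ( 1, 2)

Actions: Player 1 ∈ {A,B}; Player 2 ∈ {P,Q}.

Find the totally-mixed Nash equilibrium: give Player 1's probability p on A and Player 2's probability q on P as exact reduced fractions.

P1 indiff ⇒ q·9+(1-q)·0 = q·8+(1-q)·1 ⇒ q(1) = (1-q)(1) ⇒ q = 1/2
P2 indiff ⇒ p·1+(1-p)·3 = p·4+(1-p)·2 ⇒ p(-3) = (1-p)(-1) ⇒ p = 1/4

(p,q) = (1/4, 1/2)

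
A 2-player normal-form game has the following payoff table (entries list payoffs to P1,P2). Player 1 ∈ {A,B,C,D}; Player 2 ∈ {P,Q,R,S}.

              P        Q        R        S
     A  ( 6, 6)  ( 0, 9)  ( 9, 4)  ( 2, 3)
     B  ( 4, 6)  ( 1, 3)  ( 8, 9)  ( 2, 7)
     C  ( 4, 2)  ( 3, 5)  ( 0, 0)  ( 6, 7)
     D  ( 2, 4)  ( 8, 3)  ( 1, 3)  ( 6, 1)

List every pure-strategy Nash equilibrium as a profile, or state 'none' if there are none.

NE set: (C,S)

(A,P): not NE [P2→Q gives 9>6]
(A,Q): not NE [P1→D gives 8>0]
(A,R): not NE [P2→Q gives 9>4]
(A,S): not NE [P1→D gives 6>2; P2→Q gives 9>3]
(B,P): not NE [P1→A gives 6>4; P2→R gives 9>6]
(B,Q): not NE [P1→D gives 8>1; P2→R gives 9>3]
(B,R): not NE [P1→A gives 9>8]
(B,S): not NE [P1→D gives 6>2; P2→R gives 9>7]
(C,P): not NE [P1→A gives 6>4; P2→S gives 7>2]
(C,Q): not NE [P1→D gives 8>3; P2→S gives 7>5]
(C,R): not NE [P1→A gives 9>0; P2→S gives 7>0]
(C,S): NE
(D,P): not NE [P1→A gives 6>2]
(D,Q): not NE [P2→P gives 4>3]
(D,R): not NE [P1→A gives 9>1; P2→P gives 4>3]
(D,S): not NE [P2→P gives 4>1]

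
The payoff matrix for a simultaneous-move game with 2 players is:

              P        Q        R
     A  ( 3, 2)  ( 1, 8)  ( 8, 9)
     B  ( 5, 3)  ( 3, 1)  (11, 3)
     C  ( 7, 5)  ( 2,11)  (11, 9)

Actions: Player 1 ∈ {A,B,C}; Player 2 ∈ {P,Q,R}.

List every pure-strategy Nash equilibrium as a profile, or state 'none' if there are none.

(A,P): not NE [P1→C gives 7>3; P2→R gives 9>2]
(A,Q): not NE [P1→B gives 3>1; P2→R gives 9>8]
(A,R): not NE [P1→C gives 11>8]
(B,P): not NE [P1→C gives 7>5]
(B,Q): not NE [P2→R gives 3>1]
(B,R): NE
(C,P): not NE [P2→Q gives 11>5]
(C,Q): not NE [P1→B gives 3>2]
(C,R): not NE [P2→Q gives 11>9]

Nash profiles: (B,R)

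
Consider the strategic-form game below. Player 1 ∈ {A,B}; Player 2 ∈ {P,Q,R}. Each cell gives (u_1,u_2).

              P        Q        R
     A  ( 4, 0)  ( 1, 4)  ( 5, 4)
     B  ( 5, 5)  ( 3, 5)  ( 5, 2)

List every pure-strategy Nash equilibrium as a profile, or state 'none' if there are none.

(A,P): not NE [P1→B gives 5>4; P2→R gives 4>0]
(A,Q): not NE [P1→B gives 3>1]
(A,R): NE
(B,P): NE
(B,Q): NE
(B,R): not NE [P2→Q gives 5>2]

Nash profiles: (A,R), (B,P), (B,Q)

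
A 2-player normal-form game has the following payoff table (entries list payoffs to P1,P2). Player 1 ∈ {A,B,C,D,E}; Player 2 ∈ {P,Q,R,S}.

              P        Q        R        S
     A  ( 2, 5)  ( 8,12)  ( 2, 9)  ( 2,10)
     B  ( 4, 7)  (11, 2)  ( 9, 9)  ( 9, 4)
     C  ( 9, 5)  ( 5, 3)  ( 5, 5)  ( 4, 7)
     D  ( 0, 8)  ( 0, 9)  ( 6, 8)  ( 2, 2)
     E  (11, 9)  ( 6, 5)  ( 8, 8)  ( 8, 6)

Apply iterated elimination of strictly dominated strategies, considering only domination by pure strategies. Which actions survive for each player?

IESDS → P1:{B,E} P2:{P,R}

P1 drop A (B beats it: P:4>2 Q:11>8 R:9>2 S:9>2)
P1 drop C (E beats it: P:11>9 Q:6>5 R:8>5 S:8>4)
P1 drop D (B beats it: P:4>0 Q:11>0 R:9>6 S:9>2)
P2 drop Q (P beats it: B:7>2 E:9>5)
P2 drop S (P beats it: B:7>4 E:9>6)
P1→{B,E} P2→{P,R}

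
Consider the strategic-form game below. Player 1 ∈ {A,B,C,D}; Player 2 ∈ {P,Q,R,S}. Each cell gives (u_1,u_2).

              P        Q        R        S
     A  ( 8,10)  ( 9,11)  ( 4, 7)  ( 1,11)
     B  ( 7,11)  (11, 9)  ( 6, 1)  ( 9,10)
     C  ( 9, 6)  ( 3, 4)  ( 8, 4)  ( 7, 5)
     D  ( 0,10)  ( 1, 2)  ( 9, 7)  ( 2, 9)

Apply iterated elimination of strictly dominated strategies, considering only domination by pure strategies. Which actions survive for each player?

P2 drop R (P beats it: A:10>7 B:11>1 C:6>4 D:10>7)
P1 drop D (B beats it: P:7>0 Q:11>1 S:9>2)
P1→{A,B,C} P2→{P,Q,S}

Remaining: P1:{A,B,C} P2:{P,Q,S}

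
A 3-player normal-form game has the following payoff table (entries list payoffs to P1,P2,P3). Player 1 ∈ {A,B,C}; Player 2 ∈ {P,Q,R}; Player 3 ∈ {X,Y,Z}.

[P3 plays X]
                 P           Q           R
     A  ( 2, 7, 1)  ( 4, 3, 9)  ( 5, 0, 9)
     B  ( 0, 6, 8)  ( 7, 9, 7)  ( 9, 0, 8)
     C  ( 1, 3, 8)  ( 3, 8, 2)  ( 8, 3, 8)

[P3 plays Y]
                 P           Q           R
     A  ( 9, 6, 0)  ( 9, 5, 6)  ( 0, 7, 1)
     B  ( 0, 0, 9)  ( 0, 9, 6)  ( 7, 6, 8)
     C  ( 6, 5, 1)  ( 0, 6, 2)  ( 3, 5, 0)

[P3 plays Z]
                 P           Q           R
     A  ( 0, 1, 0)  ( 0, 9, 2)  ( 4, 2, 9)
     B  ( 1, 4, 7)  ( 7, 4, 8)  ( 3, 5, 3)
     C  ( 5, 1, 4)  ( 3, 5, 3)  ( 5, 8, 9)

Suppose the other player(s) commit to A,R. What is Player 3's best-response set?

u_3(X vs A,R) = 9
u_3(Y vs A,R) = 1
u_3(Z vs A,R) = 9
max payoff 9 at {X,Z}

BR_3 = {X,Z}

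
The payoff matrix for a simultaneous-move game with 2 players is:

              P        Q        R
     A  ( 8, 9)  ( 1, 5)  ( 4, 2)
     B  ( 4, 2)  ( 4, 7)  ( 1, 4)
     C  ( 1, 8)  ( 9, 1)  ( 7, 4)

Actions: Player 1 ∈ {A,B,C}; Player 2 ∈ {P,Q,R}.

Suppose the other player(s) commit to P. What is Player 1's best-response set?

u_1(A vs P) = 8
u_1(B vs P) = 4
u_1(C vs P) = 1
max payoff 8 at {A}

P1 best: {A}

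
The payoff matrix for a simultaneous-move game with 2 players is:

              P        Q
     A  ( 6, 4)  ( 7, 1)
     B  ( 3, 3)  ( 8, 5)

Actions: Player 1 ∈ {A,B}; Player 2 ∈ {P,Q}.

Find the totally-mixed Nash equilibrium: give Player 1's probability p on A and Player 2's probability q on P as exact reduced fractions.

P1 indiff ⇒ q·6+(1-q)·7 = q·3+(1-q)·8 ⇒ q(3) = (1-q)(1) ⇒ q = 1/4
P2 indiff ⇒ p·4+(1-p)·3 = p·1+(1-p)·5 ⇒ p(3) = (1-p)(2) ⇒ p = 2/5

P1 mixes 2/5 on A; P2 mixes 1/4 on P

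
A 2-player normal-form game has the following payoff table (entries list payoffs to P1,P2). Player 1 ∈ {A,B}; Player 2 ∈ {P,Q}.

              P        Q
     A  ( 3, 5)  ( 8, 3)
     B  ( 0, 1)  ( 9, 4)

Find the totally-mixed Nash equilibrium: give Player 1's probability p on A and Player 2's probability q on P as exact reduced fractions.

P1 indiff ⇒ q·3+(1-q)·8 = q·0+(1-q)·9 ⇒ q(3) = (1-q)(1) ⇒ q = 1/4
P2 indiff ⇒ p·5+(1-p)·1 = p·3+(1-p)·4 ⇒ p(2) = (1-p)(3) ⇒ p = 3/5

p=3/5, q=1/4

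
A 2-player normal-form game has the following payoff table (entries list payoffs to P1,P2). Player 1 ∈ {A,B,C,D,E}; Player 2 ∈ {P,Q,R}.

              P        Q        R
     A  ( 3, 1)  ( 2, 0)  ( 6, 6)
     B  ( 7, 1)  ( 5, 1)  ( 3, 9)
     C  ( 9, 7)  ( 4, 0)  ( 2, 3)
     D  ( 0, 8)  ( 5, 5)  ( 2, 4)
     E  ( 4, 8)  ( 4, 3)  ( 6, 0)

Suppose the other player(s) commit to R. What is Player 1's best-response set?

u_1(A vs R) = 6
u_1(B vs R) = 3
u_1(C vs R) = 2
u_1(D vs R) = 2
u_1(E vs R) = 6
max payoff 6 at {A,E}

argmax u_1 = {A,E}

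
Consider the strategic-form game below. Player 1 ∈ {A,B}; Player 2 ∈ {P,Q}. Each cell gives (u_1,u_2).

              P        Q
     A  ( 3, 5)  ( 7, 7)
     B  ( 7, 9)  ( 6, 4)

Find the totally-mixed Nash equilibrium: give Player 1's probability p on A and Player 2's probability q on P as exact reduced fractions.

p=5/7, q=1/5

P1 indiff ⇒ q·3+(1-q)·7 = q·7+(1-q)·6 ⇒ q(-4) = (1-q)(-1) ⇒ q = 1/5
P2 indiff ⇒ p·5+(1-p)·9 = p·7+(1-p)·4 ⇒ p(-2) = (1-p)(-5) ⇒ p = 5/7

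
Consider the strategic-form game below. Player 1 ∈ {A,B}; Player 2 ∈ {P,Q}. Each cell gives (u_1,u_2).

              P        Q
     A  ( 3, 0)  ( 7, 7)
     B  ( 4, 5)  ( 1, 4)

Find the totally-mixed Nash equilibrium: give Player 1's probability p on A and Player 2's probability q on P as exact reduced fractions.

p=1/8, q=6/7

P1 indiff ⇒ q·3+(1-q)·7 = q·4+(1-q)·1 ⇒ q(-1) = (1-q)(-6) ⇒ q = 6/7
P2 indiff ⇒ p·0+(1-p)·5 = p·7+(1-p)·4 ⇒ p(-7) = (1-p)(-1) ⇒ p = 1/8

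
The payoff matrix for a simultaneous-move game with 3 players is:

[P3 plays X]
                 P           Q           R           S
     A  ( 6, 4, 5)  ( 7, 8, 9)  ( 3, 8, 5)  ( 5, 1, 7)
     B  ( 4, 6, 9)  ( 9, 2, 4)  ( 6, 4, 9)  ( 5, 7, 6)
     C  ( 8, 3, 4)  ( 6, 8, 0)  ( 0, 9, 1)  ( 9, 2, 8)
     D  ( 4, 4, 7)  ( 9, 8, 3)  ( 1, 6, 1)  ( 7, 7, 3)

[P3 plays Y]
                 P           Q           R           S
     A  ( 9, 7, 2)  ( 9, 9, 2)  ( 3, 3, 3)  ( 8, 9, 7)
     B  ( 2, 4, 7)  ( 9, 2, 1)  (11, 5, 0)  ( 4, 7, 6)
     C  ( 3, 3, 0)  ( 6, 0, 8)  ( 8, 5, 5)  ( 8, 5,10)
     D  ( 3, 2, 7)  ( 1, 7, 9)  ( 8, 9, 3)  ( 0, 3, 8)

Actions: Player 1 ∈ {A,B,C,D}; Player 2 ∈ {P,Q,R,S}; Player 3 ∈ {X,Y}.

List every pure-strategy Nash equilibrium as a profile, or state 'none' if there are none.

Nash profiles: (A,S,Y), (C,S,Y)

(A,P,X): not NE [P1→C gives 8>6; P2→R gives 8>4]
(A,P,Y): not NE [P2→S gives 9>7; P3→X gives 5>2]
(A,Q,X): not NE [P1→D gives 9>7]
(A,Q,Y): not NE [P3→X gives 9>2]
(A,R,X): not NE [P1→B gives 6>3]
(A,R,Y): not NE [P1→B gives 11>3; P2→S gives 9>3; P3→X gives 5>3]
(A,S,X): not NE [P1→C gives 9>5; P2→R gives 8>1]
(A,S,Y): NE
(B,P,X): not NE [P1→C gives 8>4; P2→S gives 7>6]
(B,P,Y): not NE [P1→A gives 9>2; P2→S gives 7>4; P3→X gives 9>7]
(B,Q,X): not NE [P2→S gives 7>2]
(B,Q,Y): not NE [P2→S gives 7>2; P3→X gives 4>1]
(B,R,X): not NE [P2→S gives 7>4]
(B,R,Y): not NE [P2→S gives 7>5; P3→X gives 9>0]
(B,S,X): not NE [P1→C gives 9>5]
(B,S,Y): not NE [P1→C gives 8>4]
(C,P,X): not NE [P2→R gives 9>3]
(C,P,Y): not NE [P1→A gives 9>3; P2→S gives 5>3; P3→X gives 4>0]
(C,Q,X): not NE [P1→D gives 9>6; P2→R gives 9>8; P3→Y gives 8>0]
(C,Q,Y): not NE [P1→B gives 9>6; P2→S gives 5>0]
(C,R,X): not NE [P1→B gives 6>0; P3→Y gives 5>1]
(C,R,Y): not NE [P1→B gives 11>8]
(C,S,X): not NE [P2→R gives 9>2; P3→Y gives 10>8]
(C,S,Y): NE
(D,P,X): not NE [P1→C gives 8>4; P2→Q gives 8>4]
(D,P,Y): not NE [P1→A gives 9>3; P2→R gives 9>2]
(D,Q,X): not NE [P3→Y gives 9>3]
(D,Q,Y): not NE [P1→B gives 9>1; P2→R gives 9>7]
(D,R,X): not NE [P1→B gives 6>1; P2→Q gives 8>6; P3→Y gives 3>1]
(D,R,Y): not NE [P1→B gives 11>8]
(D,S,X): not NE [P1→C gives 9>7; P2→Q gives 8>7; P3→Y gives 8>3]
(D,S,Y): not NE [P1→C gives 8>0; P2→R gives 9>3]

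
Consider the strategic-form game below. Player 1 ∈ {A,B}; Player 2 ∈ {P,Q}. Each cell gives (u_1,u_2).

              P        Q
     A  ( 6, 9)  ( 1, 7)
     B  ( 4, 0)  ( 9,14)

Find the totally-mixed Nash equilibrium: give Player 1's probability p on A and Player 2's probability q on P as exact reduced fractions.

P1 indiff ⇒ q·6+(1-q)·1 = q·4+(1-q)·9 ⇒ q(2) = (1-q)(8) ⇒ q = 4/5
P2 indiff ⇒ p·9+(1-p)·0 = p·7+(1-p)·14 ⇒ p(2) = (1-p)(14) ⇒ p = 7/8

P1 mixes 7/8 on A; P2 mixes 4/5 on P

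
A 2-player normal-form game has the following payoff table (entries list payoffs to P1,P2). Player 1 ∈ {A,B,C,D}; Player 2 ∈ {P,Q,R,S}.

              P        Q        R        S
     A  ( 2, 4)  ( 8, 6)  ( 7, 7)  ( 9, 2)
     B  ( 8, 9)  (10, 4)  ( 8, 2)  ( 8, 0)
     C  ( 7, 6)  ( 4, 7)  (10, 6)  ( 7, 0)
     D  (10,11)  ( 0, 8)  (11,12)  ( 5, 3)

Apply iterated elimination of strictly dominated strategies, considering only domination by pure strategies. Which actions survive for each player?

Remaining: P1:{B,C,D} P2:{P,Q,R}

P2 drop S (P beats it: A:4>2 B:9>0 C:6>0 D:11>3)
P1 drop A (B beats it: P:8>2 Q:10>8 R:8>7)
P1→{B,C,D} P2→{P,Q,R}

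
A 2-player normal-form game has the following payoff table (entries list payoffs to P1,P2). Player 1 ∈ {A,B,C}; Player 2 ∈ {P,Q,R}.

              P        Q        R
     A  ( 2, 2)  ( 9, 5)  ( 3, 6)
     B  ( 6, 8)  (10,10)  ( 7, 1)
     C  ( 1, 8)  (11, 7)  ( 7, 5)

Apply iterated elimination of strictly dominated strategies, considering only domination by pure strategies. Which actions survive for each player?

P1 drop A (B beats it: P:6>2 Q:10>9 R:7>3)
P2 drop R (P beats it: B:8>1 C:8>5)
P1→{B,C} P2→{P,Q}

Remaining: P1:{B,C} P2:{P,Q}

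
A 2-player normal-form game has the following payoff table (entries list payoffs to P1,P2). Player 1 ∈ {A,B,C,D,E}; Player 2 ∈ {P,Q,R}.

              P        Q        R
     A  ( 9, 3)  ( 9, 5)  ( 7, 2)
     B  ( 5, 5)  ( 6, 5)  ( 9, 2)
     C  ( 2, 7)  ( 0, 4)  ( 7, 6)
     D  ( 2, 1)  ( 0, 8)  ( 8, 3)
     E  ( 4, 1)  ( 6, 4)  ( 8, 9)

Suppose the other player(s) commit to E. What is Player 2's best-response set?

BR_2 = {R}

u_2(P vs E) = 1
u_2(Q vs E) = 4
u_2(R vs E) = 9
max payoff 9 at {R}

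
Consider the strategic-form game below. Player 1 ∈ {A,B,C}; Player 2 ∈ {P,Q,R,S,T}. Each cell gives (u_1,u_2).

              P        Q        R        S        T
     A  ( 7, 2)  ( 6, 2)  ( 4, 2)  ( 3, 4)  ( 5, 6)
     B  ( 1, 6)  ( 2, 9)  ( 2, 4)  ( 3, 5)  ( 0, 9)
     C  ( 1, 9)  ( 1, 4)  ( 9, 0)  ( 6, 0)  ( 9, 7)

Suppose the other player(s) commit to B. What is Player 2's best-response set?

P2 best: {Q,T}

u_2(P vs B) = 6
u_2(Q vs B) = 9
u_2(R vs B) = 4
u_2(S vs B) = 5
u_2(T vs B) = 9
max payoff 9 at {Q,T}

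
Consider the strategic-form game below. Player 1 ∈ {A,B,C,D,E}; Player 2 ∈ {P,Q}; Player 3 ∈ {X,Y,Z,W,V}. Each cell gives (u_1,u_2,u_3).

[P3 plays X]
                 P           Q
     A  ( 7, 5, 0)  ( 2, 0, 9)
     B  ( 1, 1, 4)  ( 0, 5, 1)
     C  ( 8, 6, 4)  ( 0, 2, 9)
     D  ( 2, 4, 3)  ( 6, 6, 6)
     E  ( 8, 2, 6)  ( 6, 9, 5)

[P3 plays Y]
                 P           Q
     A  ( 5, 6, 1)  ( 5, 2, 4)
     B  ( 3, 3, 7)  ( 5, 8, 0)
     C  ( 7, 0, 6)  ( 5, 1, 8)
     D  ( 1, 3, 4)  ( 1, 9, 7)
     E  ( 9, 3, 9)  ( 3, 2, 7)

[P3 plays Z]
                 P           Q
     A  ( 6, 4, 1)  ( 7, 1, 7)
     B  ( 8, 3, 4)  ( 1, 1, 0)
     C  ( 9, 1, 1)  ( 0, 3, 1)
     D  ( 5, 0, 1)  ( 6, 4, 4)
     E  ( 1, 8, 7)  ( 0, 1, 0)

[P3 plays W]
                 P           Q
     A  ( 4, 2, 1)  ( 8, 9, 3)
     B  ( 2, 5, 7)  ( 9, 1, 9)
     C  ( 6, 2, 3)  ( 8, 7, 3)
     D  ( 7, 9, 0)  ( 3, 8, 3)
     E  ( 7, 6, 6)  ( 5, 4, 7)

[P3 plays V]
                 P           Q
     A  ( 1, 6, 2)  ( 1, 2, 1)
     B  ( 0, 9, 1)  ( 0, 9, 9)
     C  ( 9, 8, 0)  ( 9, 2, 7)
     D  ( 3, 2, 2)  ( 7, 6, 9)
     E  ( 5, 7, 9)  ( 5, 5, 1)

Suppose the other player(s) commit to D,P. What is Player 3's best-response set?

u_3(X vs D,P) = 3
u_3(Y vs D,P) = 4
u_3(Z vs D,P) = 1
u_3(W vs D,P) = 0
u_3(V vs D,P) = 2
max payoff 4 at {Y}

argmax u_3 = {Y}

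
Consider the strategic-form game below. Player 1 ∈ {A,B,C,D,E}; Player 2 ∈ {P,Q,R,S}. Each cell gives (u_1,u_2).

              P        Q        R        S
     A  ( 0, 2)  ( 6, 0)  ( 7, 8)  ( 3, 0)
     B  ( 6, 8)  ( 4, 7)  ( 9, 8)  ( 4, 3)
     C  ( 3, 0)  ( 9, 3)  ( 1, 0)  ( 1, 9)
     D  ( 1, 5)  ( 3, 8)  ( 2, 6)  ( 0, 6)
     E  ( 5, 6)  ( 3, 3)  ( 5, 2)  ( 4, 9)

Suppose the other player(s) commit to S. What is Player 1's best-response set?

u_1(A vs S) = 3
u_1(B vs S) = 4
u_1(C vs S) = 1
u_1(D vs S) = 0
u_1(E vs S) = 4
max payoff 4 at {B,E}

P1 best: {B,E}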